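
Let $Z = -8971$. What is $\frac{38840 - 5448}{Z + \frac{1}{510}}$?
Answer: $- \frac{17029920}{4575209} \approx -3.7222$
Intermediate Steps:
$\frac{38840 - 5448}{Z + \frac{1}{510}} = \frac{38840 - 5448}{-8971 + \frac{1}{510}} = \frac{33392}{-8971 + \frac{1}{510}} = \frac{33392}{- \frac{4575209}{510}} = 33392 \left(- \frac{510}{4575209}\right) = - \frac{17029920}{4575209}$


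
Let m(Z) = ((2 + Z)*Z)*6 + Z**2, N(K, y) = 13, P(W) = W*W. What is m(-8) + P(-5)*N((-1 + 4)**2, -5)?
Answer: 677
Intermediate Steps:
P(W) = W**2
m(Z) = Z**2 + 6*Z*(2 + Z) (m(Z) = (Z*(2 + Z))*6 + Z**2 = 6*Z*(2 + Z) + Z**2 = Z**2 + 6*Z*(2 + Z))
m(-8) + P(-5)*N((-1 + 4)**2, -5) = -8*(12 + 7*(-8)) + (-5)**2*13 = -8*(12 - 56) + 25*13 = -8*(-44) + 325 = 352 + 325 = 677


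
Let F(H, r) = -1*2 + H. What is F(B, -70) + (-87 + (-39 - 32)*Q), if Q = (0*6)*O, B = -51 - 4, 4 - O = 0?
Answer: -144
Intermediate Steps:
O = 4 (O = 4 - 1*0 = 4 + 0 = 4)
B = -55
F(H, r) = -2 + H
Q = 0 (Q = (0*6)*4 = 0*4 = 0)
F(B, -70) + (-87 + (-39 - 32)*Q) = (-2 - 55) + (-87 + (-39 - 32)*0) = -57 + (-87 - 71*0) = -57 + (-87 + 0) = -57 - 87 = -144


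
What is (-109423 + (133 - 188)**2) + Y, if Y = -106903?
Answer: -213301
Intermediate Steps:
(-109423 + (133 - 188)**2) + Y = (-109423 + (133 - 188)**2) - 106903 = (-109423 + (-55)**2) - 106903 = (-109423 + 3025) - 106903 = -106398 - 106903 = -213301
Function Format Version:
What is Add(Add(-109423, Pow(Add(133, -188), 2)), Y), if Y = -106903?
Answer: -213301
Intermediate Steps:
Add(Add(-109423, Pow(Add(133, -188), 2)), Y) = Add(Add(-109423, Pow(Add(133, -188), 2)), -106903) = Add(Add(-109423, Pow(-55, 2)), -106903) = Add(Add(-109423, 3025), -106903) = Add(-106398, -106903) = -213301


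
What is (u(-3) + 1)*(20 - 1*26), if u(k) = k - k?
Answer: -6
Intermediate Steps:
u(k) = 0
(u(-3) + 1)*(20 - 1*26) = (0 + 1)*(20 - 1*26) = 1*(20 - 26) = 1*(-6) = -6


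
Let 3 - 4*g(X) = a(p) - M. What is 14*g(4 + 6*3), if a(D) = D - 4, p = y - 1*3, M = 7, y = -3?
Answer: 70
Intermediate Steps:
p = -6 (p = -3 - 1*3 = -3 - 3 = -6)
a(D) = -4 + D
g(X) = 5 (g(X) = ¾ - ((-4 - 6) - 1*7)/4 = ¾ - (-10 - 7)/4 = ¾ - ¼*(-17) = ¾ + 17/4 = 5)
14*g(4 + 6*3) = 14*5 = 70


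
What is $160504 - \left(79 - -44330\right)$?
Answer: $116095$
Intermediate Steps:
$160504 - \left(79 - -44330\right) = 160504 - \left(79 + 44330\right) = 160504 - 44409 = 116095$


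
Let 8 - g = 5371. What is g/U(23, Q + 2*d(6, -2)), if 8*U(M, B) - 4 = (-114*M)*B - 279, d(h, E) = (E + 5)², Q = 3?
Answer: 42904/55337 ≈ 0.77532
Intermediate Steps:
g = -5363 (g = 8 - 1*5371 = 8 - 5371 = -5363)
d(h, E) = (5 + E)²
U(M, B) = -275/8 - 57*B*M/4 (U(M, B) = ½ + ((-114*M)*B - 279)/8 = ½ + (-114*B*M - 279)/8 = ½ + (-279 - 114*B*M)/8 = ½ + (-279/8 - 57*B*M/4) = -275/8 - 57*B*M/4)
g/U(23, Q + 2*d(6, -2)) = -5363/(-275/8 - 57/4*(3 + 2*(5 - 2)²)*23) = -5363/(-275/8 - 57/4*(3 + 2*3²)*23) = -5363/(-275/8 - 57/4*(3 + 2*9)*23) = -5363/(-275/8 - 57/4*(3 + 18)*23) = -5363/(-275/8 - 57/4*21*23) = -5363/(-275/8 - 27531/4) = -5363/(-55337/8) = -5363*(-8/55337) = 42904/55337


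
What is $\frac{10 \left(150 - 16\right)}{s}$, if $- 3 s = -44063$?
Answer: $\frac{4020}{44063} \approx 0.091233$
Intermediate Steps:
$s = \frac{44063}{3}$ ($s = \left(- \frac{1}{3}\right) \left(-44063\right) = \frac{44063}{3} \approx 14688.0$)
$\frac{10 \left(150 - 16\right)}{s} = \frac{10 \left(150 - 16\right)}{\frac{44063}{3}} = 10 \left(150 - 16\right) \frac{3}{44063} = 10 \cdot 134 \cdot \frac{3}{44063} = 1340 \cdot \frac{3}{44063} = \frac{4020}{44063}$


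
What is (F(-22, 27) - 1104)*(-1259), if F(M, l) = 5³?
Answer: 1232561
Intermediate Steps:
F(M, l) = 125
(F(-22, 27) - 1104)*(-1259) = (125 - 1104)*(-1259) = -979*(-1259) = 1232561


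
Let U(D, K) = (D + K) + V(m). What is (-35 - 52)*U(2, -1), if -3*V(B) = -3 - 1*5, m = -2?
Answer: -319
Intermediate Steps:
V(B) = 8/3 (V(B) = -(-3 - 1*5)/3 = -(-3 - 5)/3 = -⅓*(-8) = 8/3)
U(D, K) = 8/3 + D + K (U(D, K) = (D + K) + 8/3 = 8/3 + D + K)
(-35 - 52)*U(2, -1) = (-35 - 52)*(8/3 + 2 - 1) = -87*11/3 = -319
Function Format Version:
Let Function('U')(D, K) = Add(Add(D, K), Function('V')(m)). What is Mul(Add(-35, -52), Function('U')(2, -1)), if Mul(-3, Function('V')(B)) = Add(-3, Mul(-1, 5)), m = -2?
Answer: -319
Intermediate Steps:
Function('V')(B) = Rational(8, 3) (Function('V')(B) = Mul(Rational(-1, 3), Add(-3, Mul(-1, 5))) = Mul(Rational(-1, 3), Add(-3, -5)) = Mul(Rational(-1, 3), -8) = Rational(8, 3))
Function('U')(D, K) = Add(Rational(8, 3), D, K) (Function('U')(D, K) = Add(Add(D, K), Rational(8, 3)) = Add(Rational(8, 3), D, K))
Mul(Add(-35, -52), Function('U')(2, -1)) = Mul(Add(-35, -52), Add(Rational(8, 3), 2, -1)) = Mul(-87, Rational(11, 3)) = -319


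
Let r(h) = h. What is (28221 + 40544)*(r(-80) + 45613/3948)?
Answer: -18582159655/3948 ≈ -4.7067e+6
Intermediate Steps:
(28221 + 40544)*(r(-80) + 45613/3948) = (28221 + 40544)*(-80 + 45613/3948) = 68765*(-80 + 45613*(1/3948)) = 68765*(-80 + 45613/3948) = 68765*(-270227/3948) = -18582159655/3948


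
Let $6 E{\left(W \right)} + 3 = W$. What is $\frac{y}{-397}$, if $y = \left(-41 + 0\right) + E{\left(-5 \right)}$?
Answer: $\frac{127}{1191} \approx 0.10663$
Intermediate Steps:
$E{\left(W \right)} = - \frac{1}{2} + \frac{W}{6}$
$y = - \frac{127}{3}$ ($y = \left(-41 + 0\right) + \left(- \frac{1}{2} + \frac{1}{6} \left(-5\right)\right) = -41 - \frac{4}{3} = - \frac{127}{3} \approx -42.333$)
$\frac{y}{-397} = - \frac{127}{3 \left(-397\right)} = \left(- \frac{127}{3}\right) \left(- \frac{1}{397}\right) = \frac{127}{1191}$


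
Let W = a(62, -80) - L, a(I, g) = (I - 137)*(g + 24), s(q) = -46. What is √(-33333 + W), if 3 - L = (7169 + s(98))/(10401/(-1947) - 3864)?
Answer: I*√183747318675072305/2511203 ≈ 170.7*I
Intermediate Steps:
L = 12156436/2511203 (L = 3 - (7169 - 46)/(10401/(-1947) - 3864) = 3 - 7123/(10401*(-1/1947) - 3864) = 3 - 7123/(-3467/649 - 3864) = 3 - 7123/(-2511203/649) = 3 - 7123*(-649)/2511203 = 3 - 1*(-4622827/2511203) = 3 + 4622827/2511203 = 12156436/2511203 ≈ 4.8409)
a(I, g) = (-137 + I)*(24 + g)
W = 10534896164/2511203 (W = (-3288 - 137*(-80) + 24*62 + 62*(-80)) - 1*12156436/2511203 = (-3288 + 10960 + 1488 - 4960) - 12156436/2511203 = 4200 - 12156436/2511203 = 10534896164/2511203 ≈ 4195.2)
√(-33333 + W) = √(-33333 + 10534896164/2511203) = √(-73171033435/2511203) = I*√183747318675072305/2511203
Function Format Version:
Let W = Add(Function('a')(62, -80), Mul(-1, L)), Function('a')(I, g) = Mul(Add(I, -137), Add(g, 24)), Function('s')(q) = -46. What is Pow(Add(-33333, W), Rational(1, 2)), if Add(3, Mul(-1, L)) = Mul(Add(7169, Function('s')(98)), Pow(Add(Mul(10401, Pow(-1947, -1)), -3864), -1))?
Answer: Mul(Rational(1, 2511203), I, Pow(183747318675072305, Rational(1, 2))) ≈ Mul(170.70, I)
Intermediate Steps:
L = Rational(12156436, 2511203) (L = Add(3, Mul(-1, Mul(Add(7169, -46), Pow(Add(Mul(10401, Pow(-1947, -1)), -3864), -1)))) = Add(3, Mul(-1, Mul(7123, Pow(Add(Mul(10401, Rational(-1, 1947)), -3864), -1)))) = Add(3, Mul(-1, Mul(7123, Pow(Add(Rational(-3467, 649), -3864), -1)))) = Add(3, Mul(-1, Mul(7123, Pow(Rational(-2511203, 649), -1)))) = Add(3, Mul(-1, Mul(7123, Rational(-649, 2511203)))) = Add(3, Mul(-1, Rational(-4622827, 2511203))) = Add(3, Rational(4622827, 2511203)) = Rational(12156436, 2511203) ≈ 4.8409)
Function('a')(I, g) = Mul(Add(-137, I), Add(24, g))
W = Rational(10534896164, 2511203) (W = Add(Add(-3288, Mul(-137, -80), Mul(24, 62), Mul(62, -80)), Mul(-1, Rational(12156436, 2511203))) = Add(Add(-3288, 10960, 1488, -4960), Rational(-12156436, 2511203)) = Add(4200, Rational(-12156436, 2511203)) = Rational(10534896164, 2511203) ≈ 4195.2)
Pow(Add(-33333, W), Rational(1, 2)) = Pow(Add(-33333, Rational(10534896164, 2511203)), Rational(1, 2)) = Pow(Rational(-73171033435, 2511203), Rational(1, 2)) = Mul(Rational(1, 2511203), I, Pow(183747318675072305, Rational(1, 2)))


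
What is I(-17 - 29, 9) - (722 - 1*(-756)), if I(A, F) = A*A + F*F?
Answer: 719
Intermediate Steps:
I(A, F) = A**2 + F**2
I(-17 - 29, 9) - (722 - 1*(-756)) = ((-17 - 29)**2 + 9**2) - (722 - 1*(-756)) = ((-46)**2 + 81) - (722 + 756) = (2116 + 81) - 1*1478 = 2197 - 1478 = 719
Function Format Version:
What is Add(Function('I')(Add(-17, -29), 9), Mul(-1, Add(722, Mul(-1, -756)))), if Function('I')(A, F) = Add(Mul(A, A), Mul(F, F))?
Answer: 719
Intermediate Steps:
Function('I')(A, F) = Add(Pow(A, 2), Pow(F, 2))
Add(Function('I')(Add(-17, -29), 9), Mul(-1, Add(722, Mul(-1, -756)))) = Add(Add(Pow(Add(-17, -29), 2), Pow(9, 2)), Mul(-1, Add(722, Mul(-1, -756)))) = Add(Add(Pow(-46, 2), 81), Mul(-1, Add(722, 756))) = Add(Add(2116, 81), Mul(-1, 1478)) = Add(2197, -1478) = 719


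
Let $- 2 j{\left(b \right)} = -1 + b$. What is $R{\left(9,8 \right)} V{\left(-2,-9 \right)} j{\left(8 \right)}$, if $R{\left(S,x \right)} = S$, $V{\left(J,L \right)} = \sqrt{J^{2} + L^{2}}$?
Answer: $- \frac{63 \sqrt{85}}{2} \approx -290.42$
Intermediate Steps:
$j{\left(b \right)} = \frac{1}{2} - \frac{b}{2}$ ($j{\left(b \right)} = - \frac{-1 + b}{2} = \frac{1}{2} - \frac{b}{2}$)
$R{\left(9,8 \right)} V{\left(-2,-9 \right)} j{\left(8 \right)} = 9 \sqrt{\left(-2\right)^{2} + \left(-9\right)^{2}} \left(\frac{1}{2} - 4\right) = 9 \sqrt{4 + 81} \left(\frac{1}{2} - 4\right) = 9 \sqrt{85} \left(- \frac{7}{2}\right) = - \frac{63 \sqrt{85}}{2}$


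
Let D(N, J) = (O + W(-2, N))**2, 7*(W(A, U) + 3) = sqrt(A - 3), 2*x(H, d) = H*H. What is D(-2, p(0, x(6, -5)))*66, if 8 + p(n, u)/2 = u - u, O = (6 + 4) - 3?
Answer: 51414/49 + 528*I*sqrt(5)/7 ≈ 1049.3 + 168.66*I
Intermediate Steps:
x(H, d) = H**2/2 (x(H, d) = (H*H)/2 = H**2/2)
W(A, U) = -3 + sqrt(-3 + A)/7 (W(A, U) = -3 + sqrt(A - 3)/7 = -3 + sqrt(-3 + A)/7)
O = 7 (O = 10 - 3 = 7)
p(n, u) = -16 (p(n, u) = -16 + 2*(u - u) = -16 + 2*0 = -16 + 0 = -16)
D(N, J) = (4 + I*sqrt(5)/7)**2 (D(N, J) = (7 + (-3 + sqrt(-3 - 2)/7))**2 = (7 + (-3 + sqrt(-5)/7))**2 = (7 + (-3 + (I*sqrt(5))/7))**2 = (7 + (-3 + I*sqrt(5)/7))**2 = (4 + I*sqrt(5)/7)**2)
D(-2, p(0, x(6, -5)))*66 = ((28 + I*sqrt(5))**2/49)*66 = 66*(28 + I*sqrt(5))**2/49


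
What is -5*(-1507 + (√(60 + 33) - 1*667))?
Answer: 10870 - 5*√93 ≈ 10822.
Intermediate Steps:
-5*(-1507 + (√(60 + 33) - 1*667)) = -5*(-1507 + (√93 - 667)) = -5*(-1507 + (-667 + √93)) = -5*(-2174 + √93) = 10870 - 5*√93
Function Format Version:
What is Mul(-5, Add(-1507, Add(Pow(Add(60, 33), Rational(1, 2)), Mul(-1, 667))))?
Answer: Add(10870, Mul(-5, Pow(93, Rational(1, 2)))) ≈ 10822.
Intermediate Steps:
Mul(-5, Add(-1507, Add(Pow(Add(60, 33), Rational(1, 2)), Mul(-1, 667)))) = Mul(-5, Add(-1507, Add(Pow(93, Rational(1, 2)), -667))) = Mul(-5, Add(-1507, Add(-667, Pow(93, Rational(1, 2))))) = Mul(-5, Add(-2174, Pow(93, Rational(1, 2)))) = Add(10870, Mul(-5, Pow(93, Rational(1, 2))))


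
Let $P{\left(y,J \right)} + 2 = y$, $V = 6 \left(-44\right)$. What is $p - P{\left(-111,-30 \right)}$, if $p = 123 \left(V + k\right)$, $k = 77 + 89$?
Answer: $-11941$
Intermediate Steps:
$V = -264$
$P{\left(y,J \right)} = -2 + y$
$k = 166$
$p = -12054$ ($p = 123 \left(-264 + 166\right) = 123 \left(-98\right) = -12054$)
$p - P{\left(-111,-30 \right)} = -12054 - \left(-2 - 111\right) = -12054 - -113 = -12054 + 113 = -11941$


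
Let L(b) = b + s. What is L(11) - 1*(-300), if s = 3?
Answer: 314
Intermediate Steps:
L(b) = 3 + b (L(b) = b + 3 = 3 + b)
L(11) - 1*(-300) = (3 + 11) - 1*(-300) = 14 + 300 = 314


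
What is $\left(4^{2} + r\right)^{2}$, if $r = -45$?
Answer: $841$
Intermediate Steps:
$\left(4^{2} + r\right)^{2} = \left(4^{2} - 45\right)^{2} = \left(16 - 45\right)^{2} = \left(-29\right)^{2} = 841$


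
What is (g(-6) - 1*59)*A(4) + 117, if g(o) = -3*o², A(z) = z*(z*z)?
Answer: -10571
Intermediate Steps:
A(z) = z³ (A(z) = z*z² = z³)
(g(-6) - 1*59)*A(4) + 117 = (-3*(-6)² - 1*59)*4³ + 117 = (-3*36 - 59)*64 + 117 = (-108 - 59)*64 + 117 = -167*64 + 117 = -10688 + 117 = -10571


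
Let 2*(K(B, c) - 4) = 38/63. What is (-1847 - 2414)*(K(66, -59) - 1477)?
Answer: 395335580/63 ≈ 6.2752e+6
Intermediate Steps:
K(B, c) = 271/63 (K(B, c) = 4 + (38/63)/2 = 4 + (38*(1/63))/2 = 4 + (½)*(38/63) = 4 + 19/63 = 271/63)
(-1847 - 2414)*(K(66, -59) - 1477) = (-1847 - 2414)*(271/63 - 1477) = -4261*(-92780/63) = 395335580/63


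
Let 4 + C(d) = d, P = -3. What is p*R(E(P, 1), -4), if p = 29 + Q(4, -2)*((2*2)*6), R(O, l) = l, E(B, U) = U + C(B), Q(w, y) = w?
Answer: -500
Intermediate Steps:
C(d) = -4 + d
E(B, U) = -4 + B + U (E(B, U) = U + (-4 + B) = -4 + B + U)
p = 125 (p = 29 + 4*((2*2)*6) = 29 + 4*(4*6) = 29 + 4*24 = 29 + 96 = 125)
p*R(E(P, 1), -4) = 125*(-4) = -500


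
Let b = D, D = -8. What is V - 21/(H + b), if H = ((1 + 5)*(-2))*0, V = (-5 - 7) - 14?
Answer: -187/8 ≈ -23.375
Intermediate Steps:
V = -26 (V = -12 - 14 = -26)
b = -8
H = 0 (H = (6*(-2))*0 = -12*0 = 0)
V - 21/(H + b) = -26 - 21/(0 - 8) = -26 - 21/(-8) = -26 - ⅛*(-21) = -26 + 21/8 = -187/8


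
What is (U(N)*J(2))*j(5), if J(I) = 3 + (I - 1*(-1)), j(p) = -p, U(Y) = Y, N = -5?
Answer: 150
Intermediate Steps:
J(I) = 4 + I (J(I) = 3 + (I + 1) = 3 + (1 + I) = 4 + I)
(U(N)*J(2))*j(5) = (-5*(4 + 2))*(-1*5) = -5*6*(-5) = -30*(-5) = 150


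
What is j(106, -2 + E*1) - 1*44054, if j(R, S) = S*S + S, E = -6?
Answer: -43998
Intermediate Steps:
j(R, S) = S + S² (j(R, S) = S² + S = S + S²)
j(106, -2 + E*1) - 1*44054 = (-2 - 6*1)*(1 + (-2 - 6*1)) - 1*44054 = (-2 - 6)*(1 + (-2 - 6)) - 44054 = -8*(1 - 8) - 44054 = -8*(-7) - 44054 = 56 - 44054 = -43998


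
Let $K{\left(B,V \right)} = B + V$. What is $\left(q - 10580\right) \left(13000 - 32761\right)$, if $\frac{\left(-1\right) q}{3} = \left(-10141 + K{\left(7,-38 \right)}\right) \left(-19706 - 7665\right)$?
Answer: $16505652220176$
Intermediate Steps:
$q = -835253436$ ($q = - 3 \left(-10141 + \left(7 - 38\right)\right) \left(-19706 - 7665\right) = - 3 \left(-10141 - 31\right) \left(-27371\right) = - 3 \left(\left(-10172\right) \left(-27371\right)\right) = \left(-3\right) 278417812 = -835253436$)
$\left(q - 10580\right) \left(13000 - 32761\right) = \left(-835253436 - 10580\right) \left(13000 - 32761\right) = \left(-835264016\right) \left(-19761\right) = 16505652220176$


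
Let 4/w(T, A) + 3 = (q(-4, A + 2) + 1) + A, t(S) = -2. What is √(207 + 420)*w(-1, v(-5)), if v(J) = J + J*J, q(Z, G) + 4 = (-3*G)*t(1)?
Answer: 2*√627/73 ≈ 0.68603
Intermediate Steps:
q(Z, G) = -4 + 6*G (q(Z, G) = -4 - 3*G*(-2) = -4 + 6*G)
v(J) = J + J²
w(T, A) = 4/(6 + 7*A) (w(T, A) = 4/(-3 + (((-4 + 6*(A + 2)) + 1) + A)) = 4/(-3 + (((-4 + 6*(2 + A)) + 1) + A)) = 4/(-3 + (((-4 + (12 + 6*A)) + 1) + A)) = 4/(-3 + (((8 + 6*A) + 1) + A)) = 4/(-3 + ((9 + 6*A) + A)) = 4/(-3 + (9 + 7*A)) = 4/(6 + 7*A))
√(207 + 420)*w(-1, v(-5)) = √(207 + 420)*(4/(6 + 7*(-5*(1 - 5)))) = √627*(4/(6 + 7*(-5*(-4)))) = √627*(4/(6 + 7*20)) = √627*(4/(6 + 140)) = √627*(4/146) = √627*(4*(1/146)) = √627*(2/73) = 2*√627/73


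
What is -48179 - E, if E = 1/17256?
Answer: -831376825/17256 ≈ -48179.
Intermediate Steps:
E = 1/17256 ≈ 5.7951e-5
-48179 - E = -48179 - 1*1/17256 = -48179 - 1/17256 = -831376825/17256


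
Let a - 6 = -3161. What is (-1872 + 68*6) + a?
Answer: -4619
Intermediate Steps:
a = -3155 (a = 6 - 3161 = -3155)
(-1872 + 68*6) + a = (-1872 + 68*6) - 3155 = (-1872 + 408) - 3155 = -1464 - 3155 = -4619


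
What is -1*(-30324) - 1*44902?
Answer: -14578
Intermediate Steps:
-1*(-30324) - 1*44902 = 30324 - 44902 = -14578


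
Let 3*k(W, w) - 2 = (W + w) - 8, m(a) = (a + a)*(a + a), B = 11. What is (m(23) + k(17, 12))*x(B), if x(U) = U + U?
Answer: 140162/3 ≈ 46721.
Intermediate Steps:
m(a) = 4*a² (m(a) = (2*a)*(2*a) = 4*a²)
k(W, w) = -2 + W/3 + w/3 (k(W, w) = ⅔ + ((W + w) - 8)/3 = ⅔ + (-8 + W + w)/3 = ⅔ + (-8/3 + W/3 + w/3) = -2 + W/3 + w/3)
x(U) = 2*U
(m(23) + k(17, 12))*x(B) = (4*23² + (-2 + (⅓)*17 + (⅓)*12))*(2*11) = (4*529 + (-2 + 17/3 + 4))*22 = (2116 + 23/3)*22 = (6371/3)*22 = 140162/3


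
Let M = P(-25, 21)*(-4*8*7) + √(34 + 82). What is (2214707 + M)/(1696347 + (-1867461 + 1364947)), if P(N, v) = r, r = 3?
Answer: 2214035/1193833 + 2*√29/1193833 ≈ 1.8546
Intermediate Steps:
P(N, v) = 3
M = -672 + 2*√29 (M = 3*(-4*8*7) + √(34 + 82) = 3*(-32*7) + √116 = 3*(-224) + 2*√29 = -672 + 2*√29 ≈ -661.23)
(2214707 + M)/(1696347 + (-1867461 + 1364947)) = (2214707 + (-672 + 2*√29))/(1696347 + (-1867461 + 1364947)) = (2214035 + 2*√29)/(1696347 - 502514) = (2214035 + 2*√29)/1193833 = (2214035 + 2*√29)*(1/1193833) = 2214035/1193833 + 2*√29/1193833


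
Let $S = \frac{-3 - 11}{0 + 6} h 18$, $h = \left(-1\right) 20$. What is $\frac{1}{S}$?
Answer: $\frac{1}{840} \approx 0.0011905$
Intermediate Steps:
$h = -20$
$S = 840$ ($S = \frac{-3 - 11}{0 + 6} \left(-20\right) 18 = - \frac{14}{6} \left(-20\right) 18 = \left(-14\right) \frac{1}{6} \left(-20\right) 18 = \left(- \frac{7}{3}\right) \left(-20\right) 18 = \frac{140}{3} \cdot 18 = 840$)
$\frac{1}{S} = \frac{1}{840}$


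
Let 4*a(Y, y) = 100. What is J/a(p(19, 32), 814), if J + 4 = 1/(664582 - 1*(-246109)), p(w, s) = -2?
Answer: -3642763/22767275 ≈ -0.16000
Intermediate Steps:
a(Y, y) = 25 (a(Y, y) = (¼)*100 = 25)
J = -3642763/910691 (J = -4 + 1/(664582 - 1*(-246109)) = -4 + 1/(664582 + 246109) = -4 + 1/910691 = -3642763/910691 ≈ -4.0000)
J/a(p(19, 32), 814) = -3642763/910691/25 = -3642763/910691*1/25 = -3642763/22767275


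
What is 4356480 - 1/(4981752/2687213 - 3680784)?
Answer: 43090142480300082413/9891045633240 ≈ 4.3565e+6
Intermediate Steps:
4356480 - 1/(4981752/2687213 - 3680784) = 4356480 - 1/(-9891045633240/2687213) = 4356480 - 1*(-2687213/9891045633240) = 4356480 + 2687213/9891045633240 = 43090142480300082413/9891045633240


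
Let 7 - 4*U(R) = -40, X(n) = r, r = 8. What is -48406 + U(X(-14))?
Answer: -193577/4 ≈ -48394.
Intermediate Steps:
X(n) = 8
U(R) = 47/4 (U(R) = 7/4 - 1/4*(-40) = 7/4 + 10 = 47/4)
-48406 + U(X(-14)) = -48406 + 47/4 = -193577/4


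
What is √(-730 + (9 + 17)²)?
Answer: 3*I*√6 ≈ 7.3485*I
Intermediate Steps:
√(-730 + (9 + 17)²) = √(-730 + 26²) = √(-730 + 676) = √(-54) = 3*I*√6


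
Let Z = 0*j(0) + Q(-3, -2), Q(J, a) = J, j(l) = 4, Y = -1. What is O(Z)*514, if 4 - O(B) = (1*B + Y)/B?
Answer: 4112/3 ≈ 1370.7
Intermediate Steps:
Z = -3 (Z = 0*4 - 3 = 0 - 3 = -3)
O(B) = 4 - (-1 + B)/B (O(B) = 4 - (1*B - 1)/B = 4 - (B - 1)/B = 4 - (-1 + B)/B)
O(Z)*514 = (3 + 1/(-3))*514 = (3 - 1/3)*514 = (8/3)*514 = 4112/3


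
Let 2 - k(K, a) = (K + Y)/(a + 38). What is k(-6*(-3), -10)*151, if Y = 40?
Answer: -151/14 ≈ -10.786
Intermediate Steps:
k(K, a) = 2 - (40 + K)/(38 + a) (k(K, a) = 2 - (K + 40)/(a + 38) = 2 - (40 + K)/(38 + a))
k(-6*(-3), -10)*151 = ((36 - (-6)*(-3) + 2*(-10))/(38 - 10))*151 = ((36 - 1*18 - 20)/28)*151 = ((36 - 18 - 20)/28)*151 = ((1/28)*(-2))*151 = -1/14*151 = -151/14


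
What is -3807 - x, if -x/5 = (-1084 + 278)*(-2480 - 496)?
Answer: 11989473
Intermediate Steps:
x = -11993280 (x = -5*(-1084 + 278)*(-2480 - 496) = -(-4030)*(-2976) = -5*2398656 = -11993280)
-3807 - x = -3807 - 1*(-11993280) = -3807 + 11993280 = 11989473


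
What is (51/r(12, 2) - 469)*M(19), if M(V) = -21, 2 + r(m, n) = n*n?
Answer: 18627/2 ≈ 9313.5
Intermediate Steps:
r(m, n) = -2 + n² (r(m, n) = -2 + n*n = -2 + n²)
(51/r(12, 2) - 469)*M(19) = (51/(-2 + 2²) - 469)*(-21) = (51/(-2 + 4) - 469)*(-21) = (51/2 - 469)*(-21) = -887/2*(-21) = 18627/2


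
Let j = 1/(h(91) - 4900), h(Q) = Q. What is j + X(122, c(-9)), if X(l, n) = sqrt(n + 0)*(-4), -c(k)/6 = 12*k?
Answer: -1/4809 - 72*sqrt(2) ≈ -101.82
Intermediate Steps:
c(k) = -72*k
j = -1/4809 (j = 1/(91 - 4900) = 1/(-4809) = -1/4809 ≈ -0.00020794)
X(l, n) = -4*sqrt(n) (X(l, n) = sqrt(n)*(-4) = -4*sqrt(n))
j + X(122, c(-9)) = -1/4809 - 4*18*sqrt(2) = -1/4809 - 72*sqrt(2)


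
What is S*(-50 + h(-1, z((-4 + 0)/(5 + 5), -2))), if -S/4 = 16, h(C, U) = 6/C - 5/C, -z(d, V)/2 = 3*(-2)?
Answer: 3264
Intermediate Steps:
z(d, V) = 12 (z(d, V) = -6*(-2) = -2*(-6) = 12)
h(C, U) = 1/C
S = -64 (S = -4*16 = -64)
S*(-50 + h(-1, z((-4 + 0)/(5 + 5), -2))) = -64*(-50 + 1/(-1)) = -64*(-50 - 1) = -64*(-51) = 3264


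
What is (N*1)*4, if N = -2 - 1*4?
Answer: -24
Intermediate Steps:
N = -6 (N = -2 - 4 = -6)
(N*1)*4 = -6*1*4 = -6*4 = -24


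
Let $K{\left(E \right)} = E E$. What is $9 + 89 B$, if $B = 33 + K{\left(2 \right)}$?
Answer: $3302$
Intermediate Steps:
$K{\left(E \right)} = E^{2}$
$B = 37$ ($B = 33 + 2^{2} = 33 + 4 = 37$)
$9 + 89 B = 9 + 89 \cdot 37 = 9 + 3293 = 3302$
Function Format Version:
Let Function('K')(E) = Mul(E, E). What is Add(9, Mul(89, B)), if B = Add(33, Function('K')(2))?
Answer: 3302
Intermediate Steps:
Function('K')(E) = Pow(E, 2)
B = 37 (B = Add(33, Pow(2, 2)) = Add(33, 4) = 37)
Add(9, Mul(89, B)) = Add(9, Mul(89, 37)) = Add(9, 3293) = 3302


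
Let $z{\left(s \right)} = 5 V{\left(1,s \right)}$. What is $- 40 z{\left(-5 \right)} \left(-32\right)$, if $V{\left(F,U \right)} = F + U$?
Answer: $-25600$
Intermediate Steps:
$z{\left(s \right)} = 5 + 5 s$ ($z{\left(s \right)} = 5 \left(1 + s\right) = 5 + 5 s$)
$- 40 z{\left(-5 \right)} \left(-32\right) = - 40 \left(5 + 5 \left(-5\right)\right) \left(-32\right) = - 40 \left(5 - 25\right) \left(-32\right) = \left(-40\right) \left(-20\right) \left(-32\right) = 800 \left(-32\right) = -25600$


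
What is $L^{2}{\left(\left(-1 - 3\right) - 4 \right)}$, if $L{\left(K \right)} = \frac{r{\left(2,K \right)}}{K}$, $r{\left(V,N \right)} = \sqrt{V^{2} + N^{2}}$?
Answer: $\frac{17}{16} \approx 1.0625$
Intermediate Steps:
$r{\left(V,N \right)} = \sqrt{N^{2} + V^{2}}$
$L{\left(K \right)} = \frac{\sqrt{4 + K^{2}}}{K}$ ($L{\left(K \right)} = \frac{\sqrt{K^{2} + 2^{2}}}{K} = \frac{\sqrt{K^{2} + 4}}{K} = \frac{\sqrt{4 + K^{2}}}{K}$)
$L^{2}{\left(\left(-1 - 3\right) - 4 \right)} = \left(\frac{\sqrt{4 + \left(\left(-1 - 3\right) - 4\right)^{2}}}{\left(-1 - 3\right) - 4}\right)^{2} = \left(\frac{\sqrt{4 + \left(-4 - 4\right)^{2}}}{-4 - 4}\right)^{2} = \left(\frac{\sqrt{4 + \left(-8\right)^{2}}}{-8}\right)^{2} = \left(- \frac{\sqrt{4 + 64}}{8}\right)^{2} = \left(- \frac{\sqrt{68}}{8}\right)^{2} = \left(- \frac{2 \sqrt{17}}{8}\right)^{2} = \left(- \frac{\sqrt{17}}{4}\right)^{2} = \frac{17}{16}$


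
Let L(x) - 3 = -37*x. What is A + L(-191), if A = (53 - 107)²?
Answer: 9986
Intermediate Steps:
L(x) = 3 - 37*x
A = 2916 (A = (-54)² = 2916)
A + L(-191) = 2916 + (3 - 37*(-191)) = 2916 + (3 + 7067) = 2916 + 7070 = 9986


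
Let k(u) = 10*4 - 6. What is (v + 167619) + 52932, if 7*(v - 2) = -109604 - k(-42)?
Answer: 1434233/7 ≈ 2.0489e+5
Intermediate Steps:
k(u) = 34 (k(u) = 40 - 6 = 34)
v = -109624/7 (v = 2 + (-109604 - 1*34)/7 = 2 + (-109604 - 34)/7 = 2 + (⅐)*(-109638) = 2 - 109638/7 = -109624/7 ≈ -15661.)
(v + 167619) + 52932 = (-109624/7 + 167619) + 52932 = 1063709/7 + 52932 = 1434233/7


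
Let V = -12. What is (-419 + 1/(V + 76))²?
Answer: 719044225/4096 ≈ 1.7555e+5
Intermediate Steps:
(-419 + 1/(V + 76))² = (-419 + 1/(-12 + 76))² = (-419 + 1/64)² = (-26815/64)² = 719044225/4096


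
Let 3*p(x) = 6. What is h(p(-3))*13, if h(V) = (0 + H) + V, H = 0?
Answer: 26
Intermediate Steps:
p(x) = 2 (p(x) = (⅓)*6 = 2)
h(V) = V (h(V) = (0 + 0) + V = 0 + V = V)
h(p(-3))*13 = 2*13 = 26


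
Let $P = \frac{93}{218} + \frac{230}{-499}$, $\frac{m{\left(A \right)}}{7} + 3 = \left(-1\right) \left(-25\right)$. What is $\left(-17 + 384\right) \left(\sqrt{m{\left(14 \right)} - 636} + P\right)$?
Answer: $- \frac{1370011}{108782} + 367 i \sqrt{482} \approx -12.594 + 8057.3 i$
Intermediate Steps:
$m{\left(A \right)} = 154$ ($m{\left(A \right)} = -21 + 7 \left(\left(-1\right) \left(-25\right)\right) = -21 + 7 \cdot 25 = -21 + 175 = 154$)
$P = - \frac{3733}{108782}$ ($P = 93 \cdot \frac{1}{218} + 230 \left(- \frac{1}{499}\right) = \frac{93}{218} - \frac{230}{499} = - \frac{3733}{108782} \approx -0.034316$)
$\left(-17 + 384\right) \left(\sqrt{m{\left(14 \right)} - 636} + P\right) = \left(-17 + 384\right) \left(\sqrt{154 - 636} - \frac{3733}{108782}\right) = 367 \left(\sqrt{-482} - \frac{3733}{108782}\right) = 367 \left(i \sqrt{482} - \frac{3733}{108782}\right) = 367 \left(- \frac{3733}{108782} + i \sqrt{482}\right) = - \frac{1370011}{108782} + 367 i \sqrt{482}$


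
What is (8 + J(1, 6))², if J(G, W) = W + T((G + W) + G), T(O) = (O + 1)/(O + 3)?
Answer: 26569/121 ≈ 219.58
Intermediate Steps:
T(O) = (1 + O)/(3 + O)
J(G, W) = W + (1 + W + 2*G)/(3 + W + 2*G) (J(G, W) = W + (1 + ((G + W) + G))/(3 + ((G + W) + G)) = W + (1 + (W + 2*G))/(3 + (W + 2*G)) = W + (1 + W + 2*G)/(3 + W + 2*G))
(8 + J(1, 6))² = (8 + (1 + 6 + 2*1 + 6*(3 + 6 + 2*1))/(3 + 6 + 2*1))² = (8 + (1 + 6 + 2 + 6*(3 + 6 + 2))/(3 + 6 + 2))² = (8 + (1 + 6 + 2 + 6*11)/11)² = (8 + (1 + 6 + 2 + 66)/11)² = (8 + (1/11)*75)² = (8 + 75/11)² = (163/11)² = 26569/121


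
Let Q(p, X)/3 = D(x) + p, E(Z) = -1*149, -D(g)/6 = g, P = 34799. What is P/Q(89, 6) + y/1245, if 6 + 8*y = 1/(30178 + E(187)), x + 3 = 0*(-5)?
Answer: 3469311569209/32002505880 ≈ 108.41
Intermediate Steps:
x = -3 (x = -3 + 0*(-5) = -3 + 0 = -3)
D(g) = -6*g
E(Z) = -149
Q(p, X) = 54 + 3*p (Q(p, X) = 3*(-6*(-3) + p) = 3*(18 + p) = 54 + 3*p)
y = -180173/240232 (y = -¾ + 1/(8*(30178 - 149)) = -¾ + (⅛)/30029 = -¾ + (⅛)*(1/30029) = -¾ + 1/240232 = -180173/240232 ≈ -0.75000)
P/Q(89, 6) + y/1245 = 34799/(54 + 3*89) - 180173/240232/1245 = 34799/(54 + 267) - 180173/240232*1/1245 = 34799/321 - 180173/299088840 = 3469311569209/32002505880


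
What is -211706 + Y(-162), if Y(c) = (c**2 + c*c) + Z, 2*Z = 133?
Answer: -318303/2 ≈ -1.5915e+5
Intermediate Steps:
Z = 133/2 (Z = (1/2)*133 = 133/2 ≈ 66.500)
Y(c) = 133/2 + 2*c**2 (Y(c) = (c**2 + c*c) + 133/2 = (c**2 + c**2) + 133/2 = 2*c**2 + 133/2 = 133/2 + 2*c**2)
-211706 + Y(-162) = -211706 + (133/2 + 2*(-162)**2) = -211706 + (133/2 + 2*26244) = -211706 + (133/2 + 52488) = -211706 + 105109/2 = -318303/2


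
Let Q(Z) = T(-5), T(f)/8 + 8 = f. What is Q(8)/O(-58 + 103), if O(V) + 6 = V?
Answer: -8/3 ≈ -2.6667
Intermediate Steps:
T(f) = -64 + 8*f
O(V) = -6 + V
Q(Z) = -104 (Q(Z) = -64 + 8*(-5) = -64 - 40 = -104)
Q(8)/O(-58 + 103) = -104/(-6 + (-58 + 103)) = -104/(-6 + 45) = -104/39 = -104*1/39 = -8/3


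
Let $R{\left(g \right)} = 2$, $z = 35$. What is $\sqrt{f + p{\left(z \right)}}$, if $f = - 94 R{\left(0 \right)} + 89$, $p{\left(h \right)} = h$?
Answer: $8 i \approx 8.0 i$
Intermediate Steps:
$f = -99$ ($f = \left(-94\right) 2 + 89 = -188 + 89 = -99$)
$\sqrt{f + p{\left(z \right)}} = \sqrt{-99 + 35} = \sqrt{-64} = 8 i$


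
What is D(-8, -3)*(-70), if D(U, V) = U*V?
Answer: -1680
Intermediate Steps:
D(-8, -3)*(-70) = -8*(-3)*(-70) = 24*(-70) = -1680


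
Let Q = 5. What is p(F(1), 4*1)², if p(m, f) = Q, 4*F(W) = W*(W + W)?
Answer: 25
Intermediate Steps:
F(W) = W²/2 (F(W) = (W*(W + W))/4 = (W*(2*W))/4 = (2*W²)/4 = W²/2)
p(m, f) = 5
p(F(1), 4*1)² = 5² = 25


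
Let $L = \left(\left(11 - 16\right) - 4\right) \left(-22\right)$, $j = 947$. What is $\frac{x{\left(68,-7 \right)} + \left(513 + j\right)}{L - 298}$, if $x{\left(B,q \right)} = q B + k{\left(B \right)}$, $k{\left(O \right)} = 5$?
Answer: $- \frac{989}{100} \approx -9.89$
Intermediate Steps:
$x{\left(B,q \right)} = 5 + B q$ ($x{\left(B,q \right)} = q B + 5 = B q + 5 = 5 + B q$)
$L = 198$ ($L = \left(-5 - 4\right) \left(-22\right) = \left(-9\right) \left(-22\right) = 198$)
$\frac{x{\left(68,-7 \right)} + \left(513 + j\right)}{L - 298} = \frac{\left(5 + 68 \left(-7\right)\right) + \left(513 + 947\right)}{198 - 298} = \frac{\left(5 - 476\right) + 1460}{-100} = \left(-471 + 1460\right) \left(- \frac{1}{100}\right) = 989 \left(- \frac{1}{100}\right) = - \frac{989}{100}$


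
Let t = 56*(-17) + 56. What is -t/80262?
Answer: 64/5733 ≈ 0.011163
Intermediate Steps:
t = -896 (t = -952 + 56 = -896)
-t/80262 = -(-896)/80262 = -1*(-64/5733) = 64/5733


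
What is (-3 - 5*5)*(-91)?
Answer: 2548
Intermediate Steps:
(-3 - 5*5)*(-91) = (-3 - 25)*(-91) = -28*(-91) = 2548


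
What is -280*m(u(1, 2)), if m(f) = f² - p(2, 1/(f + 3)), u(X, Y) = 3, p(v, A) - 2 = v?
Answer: -1400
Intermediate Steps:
p(v, A) = 2 + v
m(f) = -4 + f² (m(f) = f² - (2 + 2) = f² - 1*4 = f² - 4 = -4 + f²)
-280*m(u(1, 2)) = -280*(-4 + 3²) = -280*(-4 + 9) = -280*5 = -1400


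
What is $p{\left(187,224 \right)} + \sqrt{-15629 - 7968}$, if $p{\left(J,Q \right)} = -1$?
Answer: $-1 + i \sqrt{23597} \approx -1.0 + 153.61 i$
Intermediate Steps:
$p{\left(187,224 \right)} + \sqrt{-15629 - 7968} = -1 + \sqrt{-15629 - 7968} = -1 + \sqrt{-23597} = -1 + i \sqrt{23597}$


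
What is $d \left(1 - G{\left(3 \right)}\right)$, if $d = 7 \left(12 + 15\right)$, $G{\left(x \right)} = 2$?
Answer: $-189$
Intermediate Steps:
$d = 189$ ($d = 7 \cdot 27 = 189$)
$d \left(1 - G{\left(3 \right)}\right) = 189 \left(1 - 2\right) = 189 \left(-1\right) = -189$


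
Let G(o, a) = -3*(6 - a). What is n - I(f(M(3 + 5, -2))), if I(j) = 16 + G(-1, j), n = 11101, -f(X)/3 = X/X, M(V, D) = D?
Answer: 11112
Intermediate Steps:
f(X) = -3 (f(X) = -3*X/X = -3*1 = -3)
G(o, a) = -18 + 3*a
I(j) = -2 + 3*j (I(j) = 16 + (-18 + 3*j) = -2 + 3*j)
n - I(f(M(3 + 5, -2))) = 11101 - (-2 + 3*(-3)) = 11101 - (-2 - 9) = 11101 - 1*(-11) = 11101 + 11 = 11112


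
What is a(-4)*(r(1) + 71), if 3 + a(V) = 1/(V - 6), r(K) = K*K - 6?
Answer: -1023/5 ≈ -204.60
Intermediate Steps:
r(K) = -6 + K² (r(K) = K² - 6 = -6 + K²)
a(V) = -3 + 1/(-6 + V) (a(V) = -3 + 1/(V - 6) = -3 + 1/(-6 + V))
a(-4)*(r(1) + 71) = ((19 - 3*(-4))/(-6 - 4))*((-6 + 1²) + 71) = ((19 + 12)/(-10))*((-6 + 1) + 71) = (-⅒*31)*(-5 + 71) = -31/10*66 = -1023/5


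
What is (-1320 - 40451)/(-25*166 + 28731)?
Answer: -41771/24581 ≈ -1.6993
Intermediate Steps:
(-1320 - 40451)/(-25*166 + 28731) = -41771/(-4150 + 28731) = -41771/24581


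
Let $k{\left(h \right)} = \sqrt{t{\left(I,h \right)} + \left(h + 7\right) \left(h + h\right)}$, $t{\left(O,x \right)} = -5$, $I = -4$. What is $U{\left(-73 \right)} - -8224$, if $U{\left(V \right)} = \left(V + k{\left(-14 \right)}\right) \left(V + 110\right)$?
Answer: $5523 + 37 \sqrt{191} \approx 6034.4$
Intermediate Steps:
$k{\left(h \right)} = \sqrt{-5 + 2 h \left(7 + h\right)}$ ($k{\left(h \right)} = \sqrt{-5 + \left(h + 7\right) \left(h + h\right)} = \sqrt{-5 + \left(7 + h\right) 2 h} = \sqrt{-5 + 2 h \left(7 + h\right)}$)
$U{\left(V \right)} = \left(110 + V\right) \left(V + \sqrt{191}\right)$ ($U{\left(V \right)} = \left(V + \sqrt{-5 + 2 \left(-14\right)^{2} + 14 \left(-14\right)}\right) \left(V + 110\right) = \left(V + \sqrt{-5 + 2 \cdot 196 - 196}\right) \left(110 + V\right) = \left(V + \sqrt{-5 + 392 - 196}\right) \left(110 + V\right) = \left(V + \sqrt{191}\right) \left(110 + V\right) = \left(110 + V\right) \left(V + \sqrt{191}\right)$)
$U{\left(-73 \right)} - -8224 = \left(\left(-73\right)^{2} + 110 \left(-73\right) + 110 \sqrt{191} - 73 \sqrt{191}\right) - -8224 = \left(5329 - 8030 + 110 \sqrt{191} - 73 \sqrt{191}\right) + 8224 = \left(-2701 + 37 \sqrt{191}\right) + 8224 = 5523 + 37 \sqrt{191}$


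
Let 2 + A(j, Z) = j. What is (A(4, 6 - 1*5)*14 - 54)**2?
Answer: 676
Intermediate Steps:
A(j, Z) = -2 + j
(A(4, 6 - 1*5)*14 - 54)**2 = ((-2 + 4)*14 - 54)**2 = (2*14 - 54)**2 = (28 - 54)**2 = (-26)**2 = 676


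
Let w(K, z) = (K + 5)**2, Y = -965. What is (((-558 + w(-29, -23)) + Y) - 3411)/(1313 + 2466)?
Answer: -4358/3779 ≈ -1.1532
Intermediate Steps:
w(K, z) = (5 + K)**2
(((-558 + w(-29, -23)) + Y) - 3411)/(1313 + 2466) = (((-558 + (5 - 29)**2) - 965) - 3411)/(1313 + 2466) = (((-558 + (-24)**2) - 965) - 3411)/3779 = (((-558 + 576) - 965) - 3411)*(1/3779) = ((18 - 965) - 3411)*(1/3779) = (-947 - 3411)*(1/3779) = -4358*1/3779 = -4358/3779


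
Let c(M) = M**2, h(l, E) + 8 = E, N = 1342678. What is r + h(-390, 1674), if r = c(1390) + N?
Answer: 3276444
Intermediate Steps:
h(l, E) = -8 + E
r = 3274778 (r = 1390**2 + 1342678 = 1932100 + 1342678 = 3274778)
r + h(-390, 1674) = 3274778 + (-8 + 1674) = 3274778 + 1666 = 3276444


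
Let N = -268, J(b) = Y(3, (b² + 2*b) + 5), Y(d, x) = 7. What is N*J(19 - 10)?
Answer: -1876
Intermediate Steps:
J(b) = 7
N*J(19 - 10) = -268*7 = -1876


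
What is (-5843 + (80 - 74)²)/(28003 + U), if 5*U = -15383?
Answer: -29035/124632 ≈ -0.23297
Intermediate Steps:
U = -15383/5 (U = (⅕)*(-15383) = -15383/5 ≈ -3076.6)
(-5843 + (80 - 74)²)/(28003 + U) = (-5843 + (80 - 74)²)/(28003 - 15383/5) = (-5843 + 6²)/(124632/5) = (-5843 + 36)*(5/124632) = -5807*5/124632 = -29035/124632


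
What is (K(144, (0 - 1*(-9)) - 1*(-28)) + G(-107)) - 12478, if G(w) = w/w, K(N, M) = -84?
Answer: -12561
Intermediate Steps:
G(w) = 1
(K(144, (0 - 1*(-9)) - 1*(-28)) + G(-107)) - 12478 = (-84 + 1) - 12478 = -83 - 12478 = -12561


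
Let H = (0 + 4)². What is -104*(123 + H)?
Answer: -14456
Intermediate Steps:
H = 16 (H = 4² = 16)
-104*(123 + H) = -104*(123 + 16) = -104*139 = -14456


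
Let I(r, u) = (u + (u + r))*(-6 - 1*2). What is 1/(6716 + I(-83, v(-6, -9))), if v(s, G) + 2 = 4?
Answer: 1/7348 ≈ 0.00013609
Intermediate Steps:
v(s, G) = 2 (v(s, G) = -2 + 4 = 2)
I(r, u) = -16*u - 8*r (I(r, u) = (u + (r + u))*(-6 - 2) = (r + 2*u)*(-8) = -16*u - 8*r)
1/(6716 + I(-83, v(-6, -9))) = 1/(6716 + (-16*2 - 8*(-83))) = 1/(6716 + (-32 + 664)) = 1/(6716 + 632) = 1/7348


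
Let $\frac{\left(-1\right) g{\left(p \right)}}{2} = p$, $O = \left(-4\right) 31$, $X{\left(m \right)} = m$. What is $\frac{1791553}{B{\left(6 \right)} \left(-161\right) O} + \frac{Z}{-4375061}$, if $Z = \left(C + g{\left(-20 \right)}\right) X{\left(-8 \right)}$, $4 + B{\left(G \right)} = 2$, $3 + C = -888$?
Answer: $- \frac{252852435147}{5635078568} \approx -44.871$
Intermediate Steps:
$C = -891$ ($C = -3 - 888 = -891$)
$B{\left(G \right)} = -2$ ($B{\left(G \right)} = -4 + 2 = -2$)
$O = -124$
$g{\left(p \right)} = - 2 p$
$Z = 6808$ ($Z = \left(-891 - -40\right) \left(-8\right) = \left(-891 + 40\right) \left(-8\right) = \left(-851\right) \left(-8\right) = 6808$)
$\frac{1791553}{B{\left(6 \right)} \left(-161\right) O} + \frac{Z}{-4375061} = \frac{1791553}{\left(-2\right) \left(-161\right) \left(-124\right)} + \frac{6808}{-4375061} = \frac{1791553}{322 \left(-124\right)} + 6808 \left(- \frac{1}{4375061}\right) = \frac{1791553}{-39928} - \frac{6808}{4375061} = 1791553 \left(- \frac{1}{39928}\right) - \frac{6808}{4375061} = - \frac{1791553}{39928} - \frac{6808}{4375061} = - \frac{252852435147}{5635078568}$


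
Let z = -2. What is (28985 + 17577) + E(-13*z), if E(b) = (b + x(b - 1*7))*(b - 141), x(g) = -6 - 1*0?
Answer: 44262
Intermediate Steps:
x(g) = -6 (x(g) = -6 + 0 = -6)
E(b) = (-141 + b)*(-6 + b) (E(b) = (b - 6)*(b - 141) = (-6 + b)*(-141 + b) = (-141 + b)*(-6 + b))
(28985 + 17577) + E(-13*z) = (28985 + 17577) + (846 + (-13*(-2))**2 - (-1911)*(-2)) = 46562 + (846 + 26**2 - 147*26) = 46562 + (846 + 676 - 3822) = 46562 - 2300 = 44262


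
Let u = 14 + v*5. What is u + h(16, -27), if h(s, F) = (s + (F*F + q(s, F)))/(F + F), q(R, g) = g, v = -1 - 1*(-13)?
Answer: 1639/27 ≈ 60.704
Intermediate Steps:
v = 12 (v = -1 + 13 = 12)
h(s, F) = (F + s + F**2)/(2*F) (h(s, F) = (s + (F*F + F))/(F + F) = (s + (F**2 + F))/((2*F)) = (s + (F + F**2))*(1/(2*F)) = (F + s + F**2)*(1/(2*F)) = (F + s + F**2)/(2*F))
u = 74 (u = 14 + 12*5 = 14 + 60 = 74)
u + h(16, -27) = 74 + (1/2)*(-27 + 16 + (-27)**2)/(-27) = 74 + (1/2)*(-1/27)*(-27 + 16 + 729) = 74 + (1/2)*(-1/27)*718 = 74 - 359/27 = 1639/27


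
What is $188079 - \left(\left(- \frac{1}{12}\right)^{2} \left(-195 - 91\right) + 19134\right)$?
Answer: $\frac{12164183}{72} \approx 1.6895 \cdot 10^{5}$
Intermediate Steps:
$188079 - \left(\left(- \frac{1}{12}\right)^{2} \left(-195 - 91\right) + 19134\right) = 188079 - \left(\left(\left(-1\right) \frac{1}{12}\right)^{2} \left(-195 - 91\right) + 19134\right) = 188079 - \left(\left(- \frac{1}{12}\right)^{2} \left(-286\right) + 19134\right) = 188079 - \left(\frac{1}{144} \left(-286\right) + 19134\right) = 188079 - \left(- \frac{143}{72} + 19134\right) = 188079 - \frac{1377505}{72} = \frac{12164183}{72}$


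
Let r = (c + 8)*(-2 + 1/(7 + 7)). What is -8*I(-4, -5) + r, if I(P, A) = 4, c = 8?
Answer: -440/7 ≈ -62.857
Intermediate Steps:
r = -216/7 (r = (8 + 8)*(-2 + 1/(7 + 7)) = 16*(-2 + 1/14) = 16*(-27/14) = -216/7 ≈ -30.857)
-8*I(-4, -5) + r = -8*4 - 216/7 = -32 - 216/7 = -440/7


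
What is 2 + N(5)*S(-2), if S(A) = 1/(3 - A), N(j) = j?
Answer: 3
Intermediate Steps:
2 + N(5)*S(-2) = 2 + 5*(-1/(-3 - 2)) = 2 + 5*(-1/(-5)) = 2 + 5*(-1*(-⅕)) = 2 + 5*(⅕) = 2 + 1 = 3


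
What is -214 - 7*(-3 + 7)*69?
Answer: -2146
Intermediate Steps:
-214 - 7*(-3 + 7)*69 = -214 - 7*4*69 = -214 - 28*69 = -214 - 1932 = -2146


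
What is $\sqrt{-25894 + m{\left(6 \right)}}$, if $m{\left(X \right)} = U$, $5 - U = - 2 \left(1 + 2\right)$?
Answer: $i \sqrt{25883} \approx 160.88 i$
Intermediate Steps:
$U = 11$ ($U = 5 - - 2 \left(1 + 2\right) = 5 - \left(-2\right) 3 = 5 - -6 = 5 + 6 = 11$)
$m{\left(X \right)} = 11$
$\sqrt{-25894 + m{\left(6 \right)}} = \sqrt{-25894 + 11} = \sqrt{-25883} = i \sqrt{25883}$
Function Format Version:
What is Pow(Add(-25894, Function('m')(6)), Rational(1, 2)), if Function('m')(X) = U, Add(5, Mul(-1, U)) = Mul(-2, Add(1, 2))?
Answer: Mul(I, Pow(25883, Rational(1, 2))) ≈ Mul(160.88, I)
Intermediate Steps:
U = 11 (U = Add(5, Mul(-1, Mul(-2, Add(1, 2)))) = Add(5, Mul(-1, Mul(-2, 3))) = Add(5, Mul(-1, -6)) = Add(5, 6) = 11)
Function('m')(X) = 11
Pow(Add(-25894, Function('m')(6)), Rational(1, 2)) = Pow(Add(-25894, 11), Rational(1, 2)) = Pow(-25883, Rational(1, 2)) = Mul(I, Pow(25883, Rational(1, 2)))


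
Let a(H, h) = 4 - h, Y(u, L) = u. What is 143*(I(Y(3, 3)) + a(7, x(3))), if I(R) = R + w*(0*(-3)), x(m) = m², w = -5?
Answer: -286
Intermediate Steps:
I(R) = R (I(R) = R - 0*(-3) = R - 5*0 = R + 0 = R)
143*(I(Y(3, 3)) + a(7, x(3))) = 143*(3 + (4 - 1*3²)) = 143*(3 + (4 - 1*9)) = 143*(3 + (4 - 9)) = 143*(3 - 5) = 143*(-2) = -286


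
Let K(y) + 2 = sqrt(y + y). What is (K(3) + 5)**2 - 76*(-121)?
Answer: 9211 + 6*sqrt(6) ≈ 9225.7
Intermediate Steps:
K(y) = -2 + sqrt(2)*sqrt(y) (K(y) = -2 + sqrt(y + y) = -2 + sqrt(2*y) = -2 + sqrt(2)*sqrt(y))
(K(3) + 5)**2 - 76*(-121) = ((-2 + sqrt(2)*sqrt(3)) + 5)**2 - 76*(-121) = ((-2 + sqrt(6)) + 5)**2 + 9196 = (3 + sqrt(6))**2 + 9196 = 9196 + (3 + sqrt(6))**2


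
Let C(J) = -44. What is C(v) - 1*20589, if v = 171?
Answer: -20633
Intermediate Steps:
C(v) - 1*20589 = -44 - 1*20589 = -44 - 20589 = -20633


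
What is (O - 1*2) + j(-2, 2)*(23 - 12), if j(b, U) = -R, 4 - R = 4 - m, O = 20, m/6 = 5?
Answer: -312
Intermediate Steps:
m = 30 (m = 6*5 = 30)
R = 30 (R = 4 - (4 - 1*30) = 4 - (4 - 30) = 4 - 1*(-26) = 4 + 26 = 30)
j(b, U) = -30 (j(b, U) = -1*30 = -30)
(O - 1*2) + j(-2, 2)*(23 - 12) = (20 - 1*2) - 30*(23 - 12) = (20 - 2) - 30*11 = 18 - 330 = -312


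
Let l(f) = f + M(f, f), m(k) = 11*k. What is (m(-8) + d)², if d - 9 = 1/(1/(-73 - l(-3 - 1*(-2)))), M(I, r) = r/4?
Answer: 363609/16 ≈ 22726.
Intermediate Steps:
M(I, r) = r/4 (M(I, r) = r*(¼) = r/4)
l(f) = 5*f/4 (l(f) = f + f/4 = 5*f/4)
d = -251/4 (d = 9 + 1/(1/(-73 - 5*(-3 - 1*(-2))/4)) = 9 + 1/(1/(-73 - 5*(-3 + 2)/4)) = 9 + 1/(1/(-73 - 5*(-1)/4)) = 9 + 1/(1/(-73 - 1*(-5/4))) = 9 + 1/(1/(-73 + 5/4)) = 9 + 1/(1/(-287/4)) = 9 + 1/(-4/287) = 9 - 287/4 = -251/4 ≈ -62.750)
(m(-8) + d)² = (11*(-8) - 251/4)² = (-88 - 251/4)² = (-603/4)² = 363609/16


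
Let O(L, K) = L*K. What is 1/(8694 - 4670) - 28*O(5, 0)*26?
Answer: 1/4024 ≈ 0.00024851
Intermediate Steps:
O(L, K) = K*L
1/(8694 - 4670) - 28*O(5, 0)*26 = 1/(8694 - 4670) - 0*5*26 = 1/4024 - 28*0*26 = 1/4024 + 0*26 = 1/4024 + 0 = 1/4024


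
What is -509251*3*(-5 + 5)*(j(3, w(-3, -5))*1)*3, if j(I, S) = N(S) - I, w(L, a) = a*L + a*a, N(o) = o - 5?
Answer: 0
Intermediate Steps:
N(o) = -5 + o
w(L, a) = a**2 + L*a (w(L, a) = L*a + a**2 = a**2 + L*a)
j(I, S) = -5 + S - I (j(I, S) = (-5 + S) - I = -5 + S - I)
-509251*3*(-5 + 5)*(j(3, w(-3, -5))*1)*3 = -509251*3*(-5 + 5)*((-5 - 5*(-3 - 5) - 1*3)*1)*3 = -509251*3*0*((-5 - 5*(-8) - 3)*1)*3 = -0*((-5 + 40 - 3)*1)*3 = -0*(32*1)*3 = -0*32*3 = -0*96 = -509251*0 = 0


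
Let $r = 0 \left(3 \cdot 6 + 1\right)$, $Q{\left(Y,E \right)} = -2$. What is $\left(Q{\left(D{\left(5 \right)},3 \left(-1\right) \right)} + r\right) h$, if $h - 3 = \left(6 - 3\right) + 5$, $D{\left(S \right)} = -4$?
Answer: $-22$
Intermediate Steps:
$h = 11$ ($h = 3 + \left(\left(6 - 3\right) + 5\right) = 3 + \left(3 + 5\right) = 3 + 8 = 11$)
$r = 0$ ($r = 0 \left(18 + 1\right) = 0 \cdot 19 = 0$)
$\left(Q{\left(D{\left(5 \right)},3 \left(-1\right) \right)} + r\right) h = \left(-2 + 0\right) 11 = \left(-2\right) 11 = -22$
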